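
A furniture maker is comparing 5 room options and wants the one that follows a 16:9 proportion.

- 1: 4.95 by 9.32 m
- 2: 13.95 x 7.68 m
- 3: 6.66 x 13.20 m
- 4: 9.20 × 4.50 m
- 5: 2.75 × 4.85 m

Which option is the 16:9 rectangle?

Target 16:9 ≈ 1.778.
1: 1.883 (Δ0.105)  2: 1.816 (Δ0.038)  3: 1.982 (Δ0.204)  4: 2.044 (Δ0.266)  5: 1.764 (Δ0.014)

5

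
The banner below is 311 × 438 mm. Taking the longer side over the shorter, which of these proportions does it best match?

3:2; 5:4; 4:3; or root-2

root-2

438/311 ≈ 1.408. Nearest candidates are root-2 (1.414, off by 0.006) and 4:3 (1.333, off by 0.075).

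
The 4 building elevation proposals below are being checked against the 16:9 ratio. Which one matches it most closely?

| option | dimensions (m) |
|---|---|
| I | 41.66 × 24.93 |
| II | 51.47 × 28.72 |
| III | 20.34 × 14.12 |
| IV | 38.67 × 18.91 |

Target 16:9 ≈ 1.778.
I: 1.671 (Δ0.107)  II: 1.792 (Δ0.014)  III: 1.441 (Δ0.337)  IV: 2.045 (Δ0.267)

II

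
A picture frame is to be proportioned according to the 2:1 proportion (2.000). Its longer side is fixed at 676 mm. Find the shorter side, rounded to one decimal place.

2:1 = 2.00000.
Shorter side = 676 ÷ 2.00000 ≈ 338.000 → 338.0 mm.

338.0 mm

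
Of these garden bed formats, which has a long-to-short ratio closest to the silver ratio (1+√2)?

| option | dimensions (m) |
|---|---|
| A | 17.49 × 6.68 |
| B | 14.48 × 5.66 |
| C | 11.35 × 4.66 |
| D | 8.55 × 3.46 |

Target silver ratio ≈ 2.414.
A: 2.618 (Δ0.204)  B: 2.558 (Δ0.144)  C: 2.436 (Δ0.022)  D: 2.471 (Δ0.057)

C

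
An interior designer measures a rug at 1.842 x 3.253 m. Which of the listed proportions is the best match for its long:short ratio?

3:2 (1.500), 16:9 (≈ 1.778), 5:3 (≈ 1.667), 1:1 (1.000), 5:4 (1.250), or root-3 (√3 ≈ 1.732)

3.253/1.842 ≈ 1.766. Nearest candidates are 16:9 (1.778, off by 0.012) and root-3 (1.732, off by 0.034).

16:9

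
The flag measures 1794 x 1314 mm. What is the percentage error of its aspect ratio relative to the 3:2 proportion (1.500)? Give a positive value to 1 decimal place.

Ratio = 1794 / 1314 ≈ 1.3653.
Ideal 3:2 = 1.5000. |1.3653 − 1.5000| / 1.5000 ≈ 8.98% → 9.0%.

9.0%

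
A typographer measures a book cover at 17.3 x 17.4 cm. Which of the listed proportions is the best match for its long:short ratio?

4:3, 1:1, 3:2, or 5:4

1:1

17.4/17.3 ≈ 1.006. Nearest candidates are 1:1 (1.000, off by 0.006) and 5:4 (1.250, off by 0.244).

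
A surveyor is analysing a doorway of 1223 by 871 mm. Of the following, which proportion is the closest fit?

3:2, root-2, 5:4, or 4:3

root-2

1223/871 ≈ 1.404. Nearest candidates are root-2 (1.414, off by 0.010) and 4:3 (1.333, off by 0.071).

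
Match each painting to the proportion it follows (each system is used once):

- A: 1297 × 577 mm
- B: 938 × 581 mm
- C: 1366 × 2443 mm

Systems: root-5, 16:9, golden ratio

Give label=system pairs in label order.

Ratios: A ≈ 2.248; B ≈ 1.614; C ≈ 1.788.
Targets: root-5 ≈ 2.236; 16:9 ≈ 1.778; golden ratio ≈ 1.618.

A=root-5, B=golden ratio, C=16:9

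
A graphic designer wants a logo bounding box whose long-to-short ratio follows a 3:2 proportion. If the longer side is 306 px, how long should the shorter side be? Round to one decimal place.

3:2 = 1.50000.
Shorter side = 306 ÷ 1.50000 ≈ 204.000 → 204.0 px.

204.0 px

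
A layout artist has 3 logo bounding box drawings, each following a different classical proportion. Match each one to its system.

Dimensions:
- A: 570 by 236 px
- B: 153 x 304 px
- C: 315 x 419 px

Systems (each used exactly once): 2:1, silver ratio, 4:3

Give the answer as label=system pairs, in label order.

A = 570/236 ≈ 2.415 → silver ratio (2.414)
B = 304/153 ≈ 1.987 → 2:1 (2.000)
C = 419/315 ≈ 1.330 → 4:3 (1.333)

A=silver ratio, B=2:1, C=4:3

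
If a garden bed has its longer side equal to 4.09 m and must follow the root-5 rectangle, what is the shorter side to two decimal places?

root-5 ≈ 2.23607.
Shorter side = 4.09 ÷ 2.23607 ≈ 1.8291 → 1.83 m.

1.83 m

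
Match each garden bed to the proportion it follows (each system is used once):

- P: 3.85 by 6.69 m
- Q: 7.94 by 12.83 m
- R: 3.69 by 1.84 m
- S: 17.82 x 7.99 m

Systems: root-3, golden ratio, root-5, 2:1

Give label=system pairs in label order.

Ratios: P ≈ 1.738; Q ≈ 1.616; R ≈ 2.005; S ≈ 2.230.
Targets: root-3 ≈ 1.732; golden ratio ≈ 1.618; root-5 ≈ 2.236; 2:1 ≈ 2.000.

P=root-3, Q=golden ratio, R=2:1, S=root-5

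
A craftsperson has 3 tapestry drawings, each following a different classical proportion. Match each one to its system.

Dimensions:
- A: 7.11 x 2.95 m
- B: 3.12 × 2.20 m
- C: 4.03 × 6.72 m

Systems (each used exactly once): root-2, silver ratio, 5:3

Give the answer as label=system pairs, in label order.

A=silver ratio, B=root-2, C=5:3

Ratios: A ≈ 2.410; B ≈ 1.418; C ≈ 1.667.
Targets: root-2 ≈ 1.414; silver ratio ≈ 2.414; 5:3 ≈ 1.667.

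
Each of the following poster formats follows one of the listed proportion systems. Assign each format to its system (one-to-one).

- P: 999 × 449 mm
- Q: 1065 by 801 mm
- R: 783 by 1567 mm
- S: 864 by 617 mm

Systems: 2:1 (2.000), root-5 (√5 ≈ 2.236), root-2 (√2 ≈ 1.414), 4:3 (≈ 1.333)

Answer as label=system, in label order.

Ratios: P ≈ 2.225; Q ≈ 1.330; R ≈ 2.001; S ≈ 1.400.
Targets: 2:1 ≈ 2.000; root-5 ≈ 2.236; root-2 ≈ 1.414; 4:3 ≈ 1.333.

P=root-5, Q=4:3, R=2:1, S=root-2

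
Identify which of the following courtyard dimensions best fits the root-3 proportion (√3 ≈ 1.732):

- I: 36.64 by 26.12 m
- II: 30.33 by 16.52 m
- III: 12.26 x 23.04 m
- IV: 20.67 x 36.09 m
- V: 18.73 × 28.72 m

IV

Ratios (long/short): I ≈ 1.403; II ≈ 1.836; III ≈ 1.879; IV ≈ 1.746; V ≈ 1.533.
root-3 ≈ 1.732; option IV is nearest (Δ 0.014).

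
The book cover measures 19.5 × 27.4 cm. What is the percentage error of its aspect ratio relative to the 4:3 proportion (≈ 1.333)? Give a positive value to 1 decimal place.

Ratio = 27.4 / 19.5 ≈ 1.4051.
Ideal 4:3 ≈ 1.3333. |1.4051 − 1.3333| / 1.3333 ≈ 5.39% → 5.4%.

5.4%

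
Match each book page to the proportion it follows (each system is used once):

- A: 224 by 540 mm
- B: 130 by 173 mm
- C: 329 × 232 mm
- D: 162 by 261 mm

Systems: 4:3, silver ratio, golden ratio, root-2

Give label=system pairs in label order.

A = 540/224 ≈ 2.411 → silver ratio (2.414)
B = 173/130 ≈ 1.331 → 4:3 (1.333)
C = 329/232 ≈ 1.418 → root-2 (1.414)
D = 261/162 ≈ 1.611 → golden ratio (1.618)

A=silver ratio, B=4:3, C=root-2, D=golden ratio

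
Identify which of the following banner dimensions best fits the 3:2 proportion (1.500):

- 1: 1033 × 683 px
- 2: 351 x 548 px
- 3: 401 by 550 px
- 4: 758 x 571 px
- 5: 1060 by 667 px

Ratios (long/short): 1 ≈ 1.512; 2 ≈ 1.561; 3 ≈ 1.372; 4 ≈ 1.327; 5 ≈ 1.589.
3:2 ≈ 1.500; option 1 is nearest (Δ 0.012).

1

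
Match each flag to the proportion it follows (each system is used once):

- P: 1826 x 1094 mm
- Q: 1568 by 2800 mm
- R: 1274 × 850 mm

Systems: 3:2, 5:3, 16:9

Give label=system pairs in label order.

P=5:3, Q=16:9, R=3:2

Ratios: P ≈ 1.669; Q ≈ 1.786; R ≈ 1.499.
Targets: 3:2 ≈ 1.500; 5:3 ≈ 1.667; 16:9 ≈ 1.778.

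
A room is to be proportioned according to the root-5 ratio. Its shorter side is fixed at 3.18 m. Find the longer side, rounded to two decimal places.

root-5 ≈ 2.23607.
Longer side = 3.18 × 2.23607 ≈ 7.1107 → 7.11 m.

7.11 m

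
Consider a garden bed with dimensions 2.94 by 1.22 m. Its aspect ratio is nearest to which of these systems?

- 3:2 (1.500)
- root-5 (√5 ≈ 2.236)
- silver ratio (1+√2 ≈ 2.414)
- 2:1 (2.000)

2.94/1.22 ≈ 2.410. Nearest candidates are silver ratio (2.414, off by 0.004) and root-5 (2.236, off by 0.174).

silver ratio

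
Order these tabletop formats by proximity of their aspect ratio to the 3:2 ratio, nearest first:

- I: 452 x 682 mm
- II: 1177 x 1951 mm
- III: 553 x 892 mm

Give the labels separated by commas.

Ratios: I = 682 / 452 ≈ 1.509; II = 1951 / 1177 ≈ 1.658; III = 892 / 553 ≈ 1.613.
|Δ from 1.500|: I 0.009; II 0.158; III 0.113.

I, III, II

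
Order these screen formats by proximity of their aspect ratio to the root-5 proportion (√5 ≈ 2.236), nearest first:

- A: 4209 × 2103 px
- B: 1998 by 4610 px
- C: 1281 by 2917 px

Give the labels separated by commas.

A: 4209/2103 ≈ 2.001 → |2.001 − 2.236| = 0.235
B: 4610/1998 ≈ 2.307 → |2.307 − 2.236| = 0.071
C: 2917/1281 ≈ 2.277 → |2.277 − 2.236| = 0.041

C, B, A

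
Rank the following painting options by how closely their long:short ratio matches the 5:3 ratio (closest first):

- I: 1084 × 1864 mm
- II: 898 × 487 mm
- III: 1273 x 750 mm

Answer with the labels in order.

III, I, II

Ratios: I = 1864 / 1084 ≈ 1.720; II = 898 / 487 ≈ 1.844; III = 1273 / 750 ≈ 1.697.
|Δ from 1.667|: I 0.053; II 0.177; III 0.030.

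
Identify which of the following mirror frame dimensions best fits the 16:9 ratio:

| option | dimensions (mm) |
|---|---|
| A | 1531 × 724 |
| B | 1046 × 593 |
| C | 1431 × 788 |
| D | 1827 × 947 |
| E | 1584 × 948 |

B

Target 16:9 ≈ 1.778.
A: 2.115 (Δ0.337)  B: 1.764 (Δ0.014)  C: 1.816 (Δ0.038)  D: 1.929 (Δ0.151)  E: 1.671 (Δ0.107)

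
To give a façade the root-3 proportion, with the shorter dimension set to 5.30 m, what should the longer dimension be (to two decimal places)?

root-3 ≈ 1.73205.
Longer side = 5.30 × 1.73205 ≈ 9.1799 → 9.18 m.

9.18 m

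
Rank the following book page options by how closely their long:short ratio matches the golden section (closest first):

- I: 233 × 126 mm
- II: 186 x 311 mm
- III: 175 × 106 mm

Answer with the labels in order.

III, II, I

Ratios: I = 233 / 126 ≈ 1.849; II = 311 / 186 ≈ 1.672; III = 175 / 106 ≈ 1.651.
|Δ from 1.618|: I 0.231; II 0.054; III 0.033.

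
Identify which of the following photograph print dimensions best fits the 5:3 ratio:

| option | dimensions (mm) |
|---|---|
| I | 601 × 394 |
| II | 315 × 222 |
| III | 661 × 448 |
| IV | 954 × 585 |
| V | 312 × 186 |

Ratios (long/short): I ≈ 1.525; II ≈ 1.419; III ≈ 1.475; IV ≈ 1.631; V ≈ 1.677.
5:3 ≈ 1.667; option V is nearest (Δ 0.010).

V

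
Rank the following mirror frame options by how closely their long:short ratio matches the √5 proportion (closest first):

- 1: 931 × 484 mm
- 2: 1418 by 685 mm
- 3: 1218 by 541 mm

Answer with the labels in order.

1: 931/484 ≈ 1.924 → |1.924 − 2.236| = 0.312
2: 1418/685 ≈ 2.070 → |2.070 − 2.236| = 0.166
3: 1218/541 ≈ 2.251 → |2.251 − 2.236| = 0.015

3, 2, 1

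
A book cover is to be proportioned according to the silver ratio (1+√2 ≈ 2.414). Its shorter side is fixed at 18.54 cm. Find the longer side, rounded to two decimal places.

silver ratio ≈ 2.41421.
Longer side = 18.54 × 2.41421 ≈ 44.7595 → 44.76 cm.

44.76 cm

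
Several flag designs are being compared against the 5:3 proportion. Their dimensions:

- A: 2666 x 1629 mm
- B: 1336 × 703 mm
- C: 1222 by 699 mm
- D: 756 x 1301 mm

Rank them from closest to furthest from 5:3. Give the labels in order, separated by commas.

A: 2666/1629 ≈ 1.637 → |1.637 − 1.667| = 0.030
B: 1336/703 ≈ 1.900 → |1.900 − 1.667| = 0.233
C: 1222/699 ≈ 1.748 → |1.748 − 1.667| = 0.081
D: 1301/756 ≈ 1.721 → |1.721 − 1.667| = 0.054

A, D, C, B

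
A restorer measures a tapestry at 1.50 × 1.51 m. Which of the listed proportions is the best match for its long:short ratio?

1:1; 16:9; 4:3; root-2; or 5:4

1:1

Ratio = 1.51 / 1.50 ≈ 1.007.
Distances: 1:1 1.000 (Δ 0.007); 16:9 1.778 (Δ 0.771); 4:3 1.333 (Δ 0.326); root-2 1.414 (Δ 0.407); 5:4 1.250 (Δ 0.243).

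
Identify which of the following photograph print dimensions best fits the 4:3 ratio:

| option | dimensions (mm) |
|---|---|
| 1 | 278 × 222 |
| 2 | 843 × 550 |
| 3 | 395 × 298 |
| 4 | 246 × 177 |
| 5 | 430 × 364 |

3

Target 4:3 ≈ 1.333.
1: 1.252 (Δ0.081)  2: 1.533 (Δ0.200)  3: 1.326 (Δ0.007)  4: 1.390 (Δ0.057)  5: 1.181 (Δ0.152)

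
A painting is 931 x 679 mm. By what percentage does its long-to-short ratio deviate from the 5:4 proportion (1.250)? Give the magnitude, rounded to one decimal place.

Ratio = 931 / 679 ≈ 1.3711.
Ideal 5:4 = 1.2500. |1.3711 − 1.2500| / 1.2500 ≈ 9.69% → 9.7%.

9.7%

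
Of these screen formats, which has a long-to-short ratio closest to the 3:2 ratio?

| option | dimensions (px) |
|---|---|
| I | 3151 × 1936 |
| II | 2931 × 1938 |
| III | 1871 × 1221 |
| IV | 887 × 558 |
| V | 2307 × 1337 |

II

Target 3:2 ≈ 1.500.
I: 1.628 (Δ0.128)  II: 1.512 (Δ0.012)  III: 1.532 (Δ0.032)  IV: 1.590 (Δ0.090)  V: 1.726 (Δ0.226)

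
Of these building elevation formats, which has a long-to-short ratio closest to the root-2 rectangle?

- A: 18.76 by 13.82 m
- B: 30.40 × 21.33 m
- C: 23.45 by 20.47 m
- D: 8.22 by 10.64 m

B

Ratios (long/short): A ≈ 1.357; B ≈ 1.425; C ≈ 1.146; D ≈ 1.294.
root-2 ≈ 1.414; option B is nearest (Δ 0.011).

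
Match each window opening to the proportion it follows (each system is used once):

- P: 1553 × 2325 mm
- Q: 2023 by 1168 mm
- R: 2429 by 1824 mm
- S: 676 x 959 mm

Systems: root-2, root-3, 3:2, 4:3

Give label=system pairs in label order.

P=3:2, Q=root-3, R=4:3, S=root-2

Ratios: P ≈ 1.497; Q ≈ 1.732; R ≈ 1.332; S ≈ 1.419.
Targets: root-2 ≈ 1.414; root-3 ≈ 1.732; 3:2 ≈ 1.500; 4:3 ≈ 1.333.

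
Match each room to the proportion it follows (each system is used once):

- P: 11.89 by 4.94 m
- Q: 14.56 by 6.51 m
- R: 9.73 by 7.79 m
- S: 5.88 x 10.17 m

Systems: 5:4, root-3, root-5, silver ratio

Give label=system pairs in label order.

P=silver ratio, Q=root-5, R=5:4, S=root-3

P = 11.89/4.94 ≈ 2.407 → silver ratio (2.414)
Q = 14.56/6.51 ≈ 2.237 → root-5 (2.236)
R = 9.73/7.79 ≈ 1.249 → 5:4 (1.250)
S = 10.17/5.88 ≈ 1.730 → root-3 (1.732)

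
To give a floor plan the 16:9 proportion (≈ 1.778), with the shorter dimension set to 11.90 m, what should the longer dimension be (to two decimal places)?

16:9 ≈ 1.77778.
Longer side = 11.90 × 1.77778 ≈ 21.1556 → 21.16 m.

21.16 m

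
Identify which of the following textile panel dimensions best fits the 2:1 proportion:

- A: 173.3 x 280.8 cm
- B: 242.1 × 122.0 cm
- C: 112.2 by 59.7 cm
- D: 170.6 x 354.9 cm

Ratios (long/short): A ≈ 1.620; B ≈ 1.984; C ≈ 1.879; D ≈ 2.080.
2:1 ≈ 2.000; option B is nearest (Δ 0.016).

B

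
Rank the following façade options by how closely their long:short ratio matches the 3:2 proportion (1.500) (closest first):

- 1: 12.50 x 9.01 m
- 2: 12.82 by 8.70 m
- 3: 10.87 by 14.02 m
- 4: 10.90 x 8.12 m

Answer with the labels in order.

2, 1, 4, 3

Ratios: 1 = 12.50 / 9.01 ≈ 1.387; 2 = 12.82 / 8.70 ≈ 1.474; 3 = 14.02 / 10.87 ≈ 1.290; 4 = 10.90 / 8.12 ≈ 1.342.
|Δ from 1.500|: 1 0.113; 2 0.026; 3 0.210; 4 0.158.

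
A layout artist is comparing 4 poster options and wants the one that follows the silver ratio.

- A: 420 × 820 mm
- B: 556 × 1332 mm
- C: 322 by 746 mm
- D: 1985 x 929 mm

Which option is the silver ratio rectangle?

Target silver ratio ≈ 2.414.
A: 1.952 (Δ0.462)  B: 2.396 (Δ0.018)  C: 2.317 (Δ0.097)  D: 2.137 (Δ0.277)

B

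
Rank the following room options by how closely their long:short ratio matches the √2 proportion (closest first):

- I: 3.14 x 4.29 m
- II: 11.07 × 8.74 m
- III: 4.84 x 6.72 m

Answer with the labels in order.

Ratios: I = 4.29 / 3.14 ≈ 1.366; II = 11.07 / 8.74 ≈ 1.267; III = 6.72 / 4.84 ≈ 1.388.
|Δ from 1.414|: I 0.048; II 0.147; III 0.026.

III, I, II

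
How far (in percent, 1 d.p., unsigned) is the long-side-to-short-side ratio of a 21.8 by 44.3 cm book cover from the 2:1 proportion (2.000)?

Ratio = 44.3 / 21.8 ≈ 2.0321.
Ideal 2:1 = 2.0000. |2.0321 − 2.0000| / 2.0000 ≈ 1.60% → 1.6%.

1.6%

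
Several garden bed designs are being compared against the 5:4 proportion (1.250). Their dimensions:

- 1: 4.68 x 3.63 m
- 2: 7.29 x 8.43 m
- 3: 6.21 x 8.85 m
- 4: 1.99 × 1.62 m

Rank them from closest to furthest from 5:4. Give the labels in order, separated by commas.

4, 1, 2, 3

Ratios: 1 = 4.68 / 3.63 ≈ 1.289; 2 = 8.43 / 7.29 ≈ 1.156; 3 = 8.85 / 6.21 ≈ 1.425; 4 = 1.99 / 1.62 ≈ 1.228.
|Δ from 1.250|: 1 0.039; 2 0.094; 3 0.175; 4 0.022.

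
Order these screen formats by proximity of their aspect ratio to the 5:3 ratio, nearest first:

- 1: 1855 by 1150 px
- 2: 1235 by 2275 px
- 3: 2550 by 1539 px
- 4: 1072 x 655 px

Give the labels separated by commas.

3, 4, 1, 2

Ratios: 1 = 1855 / 1150 ≈ 1.613; 2 = 2275 / 1235 ≈ 1.842; 3 = 2550 / 1539 ≈ 1.657; 4 = 1072 / 655 ≈ 1.637.
|Δ from 1.667|: 1 0.054; 2 0.175; 3 0.010; 4 0.030.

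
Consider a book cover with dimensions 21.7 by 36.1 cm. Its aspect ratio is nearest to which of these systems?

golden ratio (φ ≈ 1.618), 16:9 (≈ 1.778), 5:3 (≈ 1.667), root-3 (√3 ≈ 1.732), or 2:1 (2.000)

5:3

Ratio = 36.1 / 21.7 ≈ 1.664.
Distances: golden ratio 1.618 (Δ 0.046); 16:9 1.778 (Δ 0.114); 5:3 1.667 (Δ 0.003); root-3 1.732 (Δ 0.068); 2:1 2.000 (Δ 0.336).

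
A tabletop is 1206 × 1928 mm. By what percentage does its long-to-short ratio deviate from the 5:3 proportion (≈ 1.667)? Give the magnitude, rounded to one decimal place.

Ratio = 1928 / 1206 ≈ 1.5987.
Ideal 5:3 ≈ 1.6667. |1.5987 − 1.6667| / 1.6667 ≈ 4.08% → 4.1%.

4.1%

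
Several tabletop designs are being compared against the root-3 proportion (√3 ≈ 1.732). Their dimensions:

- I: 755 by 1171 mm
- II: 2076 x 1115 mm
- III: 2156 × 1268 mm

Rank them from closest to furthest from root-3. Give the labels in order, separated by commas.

Ratios: I = 1171 / 755 ≈ 1.551; II = 2076 / 1115 ≈ 1.862; III = 2156 / 1268 ≈ 1.700.
|Δ from 1.732|: I 0.181; II 0.130; III 0.032.

III, II, I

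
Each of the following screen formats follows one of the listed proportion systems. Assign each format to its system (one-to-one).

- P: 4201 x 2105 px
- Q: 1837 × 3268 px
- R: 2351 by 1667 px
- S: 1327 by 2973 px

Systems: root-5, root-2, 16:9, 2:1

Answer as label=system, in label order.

Ratios: P ≈ 1.996; Q ≈ 1.779; R ≈ 1.410; S ≈ 2.240.
Targets: root-5 ≈ 2.236; root-2 ≈ 1.414; 16:9 ≈ 1.778; 2:1 ≈ 2.000.

P=2:1, Q=16:9, R=root-2, S=root-5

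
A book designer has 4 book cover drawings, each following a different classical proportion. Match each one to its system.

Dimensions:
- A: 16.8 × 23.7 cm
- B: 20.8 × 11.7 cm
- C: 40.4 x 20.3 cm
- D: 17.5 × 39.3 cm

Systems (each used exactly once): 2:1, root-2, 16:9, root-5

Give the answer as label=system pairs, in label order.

A=root-2, B=16:9, C=2:1, D=root-5

A = 23.7/16.8 ≈ 1.411 → root-2 (1.414)
B = 20.8/11.7 ≈ 1.778 → 16:9 (1.778)
C = 40.4/20.3 ≈ 1.990 → 2:1 (2.000)
D = 39.3/17.5 ≈ 2.246 → root-5 (2.236)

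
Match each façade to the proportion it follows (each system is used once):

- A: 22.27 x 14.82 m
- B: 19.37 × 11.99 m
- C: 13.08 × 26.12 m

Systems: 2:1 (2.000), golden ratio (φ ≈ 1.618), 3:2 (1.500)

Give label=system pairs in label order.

A=3:2, B=golden ratio, C=2:1

Ratios: A ≈ 1.503; B ≈ 1.616; C ≈ 1.997.
Targets: 2:1 ≈ 2.000; golden ratio ≈ 1.618; 3:2 ≈ 1.500.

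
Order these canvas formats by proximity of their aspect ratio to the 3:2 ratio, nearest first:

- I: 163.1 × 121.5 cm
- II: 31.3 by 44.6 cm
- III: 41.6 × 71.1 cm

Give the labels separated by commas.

Ratios: I = 163.1 / 121.5 ≈ 1.342; II = 44.6 / 31.3 ≈ 1.425; III = 71.1 / 41.6 ≈ 1.709.
|Δ from 1.500|: I 0.158; II 0.075; III 0.209.

II, I, III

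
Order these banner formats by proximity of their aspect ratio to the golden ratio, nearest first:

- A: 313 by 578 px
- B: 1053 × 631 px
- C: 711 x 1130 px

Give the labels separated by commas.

C, B, A

A: 578/313 ≈ 1.847 → |1.847 − 1.618| = 0.229
B: 1053/631 ≈ 1.669 → |1.669 − 1.618| = 0.051
C: 1130/711 ≈ 1.589 → |1.589 − 1.618| = 0.029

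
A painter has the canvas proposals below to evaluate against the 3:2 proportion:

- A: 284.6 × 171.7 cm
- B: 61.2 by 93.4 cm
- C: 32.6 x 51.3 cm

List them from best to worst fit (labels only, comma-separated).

B, C, A

A: 284.6/171.7 ≈ 1.658 → |1.658 − 1.500| = 0.158
B: 93.4/61.2 ≈ 1.526 → |1.526 − 1.500| = 0.026
C: 51.3/32.6 ≈ 1.574 → |1.574 − 1.500| = 0.074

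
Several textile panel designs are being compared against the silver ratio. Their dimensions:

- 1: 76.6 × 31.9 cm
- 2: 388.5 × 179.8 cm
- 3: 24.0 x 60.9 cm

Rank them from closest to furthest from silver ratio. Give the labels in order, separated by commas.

1, 3, 2

Ratios: 1 = 76.6 / 31.9 ≈ 2.401; 2 = 388.5 / 179.8 ≈ 2.161; 3 = 60.9 / 24.0 ≈ 2.538.
|Δ from 2.414|: 1 0.013; 2 0.253; 3 0.124.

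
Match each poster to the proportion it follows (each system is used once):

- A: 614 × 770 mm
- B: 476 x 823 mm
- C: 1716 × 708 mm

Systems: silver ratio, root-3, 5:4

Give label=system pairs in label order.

Ratios: A ≈ 1.254; B ≈ 1.729; C ≈ 2.424.
Targets: silver ratio ≈ 2.414; root-3 ≈ 1.732; 5:4 ≈ 1.250.

A=5:4, B=root-3, C=silver ratio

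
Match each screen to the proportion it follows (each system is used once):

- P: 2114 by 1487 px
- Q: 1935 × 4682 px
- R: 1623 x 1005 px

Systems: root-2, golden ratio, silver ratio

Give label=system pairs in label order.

Ratios: P ≈ 1.422; Q ≈ 2.420; R ≈ 1.615.
Targets: root-2 ≈ 1.414; golden ratio ≈ 1.618; silver ratio ≈ 2.414.

P=root-2, Q=silver ratio, R=golden ratio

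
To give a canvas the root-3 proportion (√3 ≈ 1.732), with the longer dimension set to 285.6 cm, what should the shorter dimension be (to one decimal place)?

root-3 ≈ 1.73205.
Shorter side = 285.6 ÷ 1.73205 ≈ 164.891 → 164.9 cm.

164.9 cm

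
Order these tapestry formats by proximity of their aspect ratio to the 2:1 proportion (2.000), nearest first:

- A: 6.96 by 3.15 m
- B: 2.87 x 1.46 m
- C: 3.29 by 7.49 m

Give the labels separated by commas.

B, A, C

A: 6.96/3.15 ≈ 2.210 → |2.210 − 2.000| = 0.210
B: 2.87/1.46 ≈ 1.966 → |1.966 − 2.000| = 0.034
C: 7.49/3.29 ≈ 2.277 → |2.277 − 2.000| = 0.277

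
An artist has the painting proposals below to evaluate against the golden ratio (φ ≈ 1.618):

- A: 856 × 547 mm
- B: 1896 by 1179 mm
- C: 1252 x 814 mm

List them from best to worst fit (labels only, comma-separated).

B, A, C

A: 856/547 ≈ 1.565 → |1.565 − 1.618| = 0.053
B: 1896/1179 ≈ 1.608 → |1.608 − 1.618| = 0.010
C: 1252/814 ≈ 1.538 → |1.538 − 1.618| = 0.080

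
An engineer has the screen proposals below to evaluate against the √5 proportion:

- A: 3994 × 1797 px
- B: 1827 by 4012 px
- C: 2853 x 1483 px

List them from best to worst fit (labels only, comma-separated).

A, B, C

A: 3994/1797 ≈ 2.223 → |2.223 − 2.236| = 0.013
B: 4012/1827 ≈ 2.196 → |2.196 − 2.236| = 0.040
C: 2853/1483 ≈ 1.924 → |1.924 − 2.236| = 0.312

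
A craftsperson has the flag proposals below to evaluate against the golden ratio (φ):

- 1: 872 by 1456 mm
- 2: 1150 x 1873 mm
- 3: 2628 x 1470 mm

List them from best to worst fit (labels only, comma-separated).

1: 1456/872 ≈ 1.670 → |1.670 − 1.618| = 0.052
2: 1873/1150 ≈ 1.629 → |1.629 − 1.618| = 0.011
3: 2628/1470 ≈ 1.788 → |1.788 − 1.618| = 0.170

2, 1, 3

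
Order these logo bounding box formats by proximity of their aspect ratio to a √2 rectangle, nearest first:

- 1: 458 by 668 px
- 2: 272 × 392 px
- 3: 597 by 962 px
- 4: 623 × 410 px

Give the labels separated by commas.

Ratios: 1 = 668 / 458 ≈ 1.459; 2 = 392 / 272 ≈ 1.441; 3 = 962 / 597 ≈ 1.611; 4 = 623 / 410 ≈ 1.520.
|Δ from 1.414|: 1 0.045; 2 0.027; 3 0.197; 4 0.106.

2, 1, 4, 3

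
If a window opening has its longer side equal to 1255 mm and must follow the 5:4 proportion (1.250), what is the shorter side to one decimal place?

1004.0 mm

5:4 = 1.25000.
Shorter side = 1255 ÷ 1.25000 ≈ 1004.000 → 1004.0 mm.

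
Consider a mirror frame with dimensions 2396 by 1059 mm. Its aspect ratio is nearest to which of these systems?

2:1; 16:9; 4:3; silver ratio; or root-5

root-5

Ratio = 2396 / 1059 ≈ 2.263.
Distances: 2:1 2.000 (Δ 0.263); 16:9 1.778 (Δ 0.485); 4:3 1.333 (Δ 0.930); silver ratio 2.414 (Δ 0.151); root-5 2.236 (Δ 0.027).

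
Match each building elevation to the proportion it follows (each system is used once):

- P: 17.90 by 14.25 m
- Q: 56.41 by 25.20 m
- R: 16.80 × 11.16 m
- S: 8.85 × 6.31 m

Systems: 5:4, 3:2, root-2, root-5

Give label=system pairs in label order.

Ratios: P ≈ 1.256; Q ≈ 2.238; R ≈ 1.505; S ≈ 1.403.
Targets: 5:4 ≈ 1.250; 3:2 ≈ 1.500; root-2 ≈ 1.414; root-5 ≈ 2.236.

P=5:4, Q=root-5, R=3:2, S=root-2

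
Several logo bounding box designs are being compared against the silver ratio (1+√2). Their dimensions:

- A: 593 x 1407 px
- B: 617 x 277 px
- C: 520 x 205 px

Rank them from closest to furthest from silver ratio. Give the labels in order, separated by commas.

A: 1407/593 ≈ 2.373 → |2.373 − 2.414| = 0.041
B: 617/277 ≈ 2.227 → |2.227 − 2.414| = 0.187
C: 520/205 ≈ 2.537 → |2.537 − 2.414| = 0.123

A, C, B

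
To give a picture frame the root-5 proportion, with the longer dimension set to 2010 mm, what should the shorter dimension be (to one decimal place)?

root-5 ≈ 2.23607.
Shorter side = 2010 ÷ 2.23607 ≈ 898.899 → 898.9 mm.

898.9 mm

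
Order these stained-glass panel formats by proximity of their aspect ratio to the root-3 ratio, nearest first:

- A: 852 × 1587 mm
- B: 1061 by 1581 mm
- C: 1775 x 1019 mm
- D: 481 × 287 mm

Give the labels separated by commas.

Ratios: A = 1587 / 852 ≈ 1.863; B = 1581 / 1061 ≈ 1.490; C = 1775 / 1019 ≈ 1.742; D = 481 / 287 ≈ 1.676.
|Δ from 1.732|: A 0.131; B 0.242; C 0.010; D 0.056.

C, D, A, B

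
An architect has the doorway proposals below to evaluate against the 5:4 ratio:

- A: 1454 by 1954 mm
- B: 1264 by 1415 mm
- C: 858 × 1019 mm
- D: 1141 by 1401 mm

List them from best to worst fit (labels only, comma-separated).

Ratios: A = 1954 / 1454 ≈ 1.344; B = 1415 / 1264 ≈ 1.119; C = 1019 / 858 ≈ 1.188; D = 1401 / 1141 ≈ 1.228.
|Δ from 1.250|: A 0.094; B 0.131; C 0.062; D 0.022.

D, C, A, B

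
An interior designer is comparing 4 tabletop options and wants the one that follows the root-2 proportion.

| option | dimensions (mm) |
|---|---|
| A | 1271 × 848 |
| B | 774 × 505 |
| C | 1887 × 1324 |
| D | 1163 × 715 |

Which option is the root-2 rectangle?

C

Target root-2 ≈ 1.414.
A: 1.499 (Δ0.085)  B: 1.533 (Δ0.119)  C: 1.425 (Δ0.011)  D: 1.627 (Δ0.213)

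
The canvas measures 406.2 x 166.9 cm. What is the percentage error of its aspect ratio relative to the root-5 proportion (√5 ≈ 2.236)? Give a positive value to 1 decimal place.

Ratio = 406.2 / 166.9 ≈ 2.4338.
Ideal root-5 ≈ 2.2361. |2.4338 − 2.2361| / 2.2361 ≈ 8.84% → 8.8%.

8.8%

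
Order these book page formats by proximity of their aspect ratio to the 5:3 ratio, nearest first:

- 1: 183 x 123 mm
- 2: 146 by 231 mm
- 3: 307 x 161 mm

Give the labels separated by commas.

Ratios: 1 = 183 / 123 ≈ 1.488; 2 = 231 / 146 ≈ 1.582; 3 = 307 / 161 ≈ 1.907.
|Δ from 1.667|: 1 0.179; 2 0.085; 3 0.240.

2, 1, 3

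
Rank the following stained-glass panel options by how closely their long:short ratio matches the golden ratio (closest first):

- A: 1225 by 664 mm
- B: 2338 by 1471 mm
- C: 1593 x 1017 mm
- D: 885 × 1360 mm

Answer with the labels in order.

B, C, D, A

Ratios: A = 1225 / 664 ≈ 1.845; B = 2338 / 1471 ≈ 1.589; C = 1593 / 1017 ≈ 1.566; D = 1360 / 885 ≈ 1.537.
|Δ from 1.618|: A 0.227; B 0.029; C 0.052; D 0.081.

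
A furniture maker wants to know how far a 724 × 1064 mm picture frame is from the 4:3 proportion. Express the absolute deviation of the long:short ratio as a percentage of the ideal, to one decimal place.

10.2%

Ratio = 1064 / 724 ≈ 1.4696.
Ideal 4:3 ≈ 1.3333. |1.4696 − 1.3333| / 1.3333 ≈ 10.22% → 10.2%.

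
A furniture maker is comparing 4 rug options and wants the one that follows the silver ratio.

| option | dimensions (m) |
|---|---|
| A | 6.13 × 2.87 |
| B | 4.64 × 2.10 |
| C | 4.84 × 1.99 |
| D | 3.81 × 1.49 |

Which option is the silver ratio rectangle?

Target silver ratio ≈ 2.414.
A: 2.136 (Δ0.278)  B: 2.210 (Δ0.204)  C: 2.432 (Δ0.018)  D: 2.557 (Δ0.143)

C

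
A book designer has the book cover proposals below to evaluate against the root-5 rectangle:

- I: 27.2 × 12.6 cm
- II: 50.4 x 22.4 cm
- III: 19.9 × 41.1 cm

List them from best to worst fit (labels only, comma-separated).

II, I, III

Ratios: I = 27.2 / 12.6 ≈ 2.159; II = 50.4 / 22.4 ≈ 2.250; III = 41.1 / 19.9 ≈ 2.065.
|Δ from 2.236|: I 0.077; II 0.014; III 0.171.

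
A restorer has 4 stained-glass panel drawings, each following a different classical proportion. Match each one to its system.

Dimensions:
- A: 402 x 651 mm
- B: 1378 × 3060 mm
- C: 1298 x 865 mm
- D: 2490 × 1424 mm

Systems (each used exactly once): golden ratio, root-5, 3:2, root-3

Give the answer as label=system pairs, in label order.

Ratios: A ≈ 1.619; B ≈ 2.221; C ≈ 1.501; D ≈ 1.749.
Targets: golden ratio ≈ 1.618; root-5 ≈ 2.236; 3:2 ≈ 1.500; root-3 ≈ 1.732.

A=golden ratio, B=root-5, C=3:2, D=root-3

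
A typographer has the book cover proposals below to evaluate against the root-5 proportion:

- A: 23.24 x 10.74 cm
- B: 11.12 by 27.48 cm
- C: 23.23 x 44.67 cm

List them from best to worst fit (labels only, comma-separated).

A: 23.24/10.74 ≈ 2.164 → |2.164 − 2.236| = 0.072
B: 27.48/11.12 ≈ 2.471 → |2.471 − 2.236| = 0.235
C: 44.67/23.23 ≈ 1.923 → |1.923 − 2.236| = 0.313

A, B, C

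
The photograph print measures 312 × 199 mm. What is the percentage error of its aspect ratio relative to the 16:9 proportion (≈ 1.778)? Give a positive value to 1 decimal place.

Ratio = 312 / 199 ≈ 1.5678.
Ideal 16:9 ≈ 1.7778. |1.5678 − 1.7778| / 1.7778 ≈ 11.81% → 11.8%.

11.8%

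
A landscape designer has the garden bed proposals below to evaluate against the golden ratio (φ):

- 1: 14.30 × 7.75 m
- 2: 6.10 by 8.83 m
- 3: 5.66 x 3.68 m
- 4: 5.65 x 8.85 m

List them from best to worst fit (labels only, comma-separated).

Ratios: 1 = 14.30 / 7.75 ≈ 1.845; 2 = 8.83 / 6.10 ≈ 1.448; 3 = 5.66 / 3.68 ≈ 1.538; 4 = 8.85 / 5.65 ≈ 1.566.
|Δ from 1.618|: 1 0.227; 2 0.170; 3 0.080; 4 0.052.

4, 3, 2, 1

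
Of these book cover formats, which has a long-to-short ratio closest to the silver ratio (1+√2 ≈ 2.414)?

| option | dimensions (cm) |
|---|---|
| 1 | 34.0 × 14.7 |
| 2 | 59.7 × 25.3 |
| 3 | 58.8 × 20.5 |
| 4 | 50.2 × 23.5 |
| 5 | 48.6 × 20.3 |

5

Ratios (long/short): 1 ≈ 2.313; 2 ≈ 2.360; 3 ≈ 2.868; 4 ≈ 2.136; 5 ≈ 2.394.
silver ratio ≈ 2.414; option 5 is nearest (Δ 0.020).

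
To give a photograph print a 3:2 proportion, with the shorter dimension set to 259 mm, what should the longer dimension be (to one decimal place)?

388.5 mm

3:2 = 1.50000.
Longer side = 259 × 1.50000 ≈ 388.500 → 388.5 mm.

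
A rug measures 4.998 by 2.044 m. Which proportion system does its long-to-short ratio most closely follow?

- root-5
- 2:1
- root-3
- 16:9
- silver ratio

silver ratio

Ratio = 4.998 / 2.044 ≈ 2.445.
Distances: root-5 2.236 (Δ 0.209); 2:1 2.000 (Δ 0.445); root-3 1.732 (Δ 0.713); 16:9 1.778 (Δ 0.667); silver ratio 2.414 (Δ 0.031).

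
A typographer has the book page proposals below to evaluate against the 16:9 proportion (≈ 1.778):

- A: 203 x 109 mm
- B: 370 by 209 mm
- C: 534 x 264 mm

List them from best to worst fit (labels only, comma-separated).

A: 203/109 ≈ 1.862 → |1.862 − 1.778| = 0.084
B: 370/209 ≈ 1.770 → |1.770 − 1.778| = 0.008
C: 534/264 ≈ 2.023 → |2.023 − 1.778| = 0.245

B, A, C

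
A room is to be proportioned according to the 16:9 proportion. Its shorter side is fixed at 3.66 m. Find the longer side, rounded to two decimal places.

6.51 m

16:9 ≈ 1.77778.
Longer side = 3.66 × 1.77778 ≈ 6.5067 → 6.51 m.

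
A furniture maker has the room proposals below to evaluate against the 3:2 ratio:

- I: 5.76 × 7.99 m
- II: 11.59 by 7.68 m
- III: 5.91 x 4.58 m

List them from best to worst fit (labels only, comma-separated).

I: 7.99/5.76 ≈ 1.387 → |1.387 − 1.500| = 0.113
II: 11.59/7.68 ≈ 1.509 → |1.509 − 1.500| = 0.009
III: 5.91/4.58 ≈ 1.290 → |1.290 − 1.500| = 0.210

II, I, III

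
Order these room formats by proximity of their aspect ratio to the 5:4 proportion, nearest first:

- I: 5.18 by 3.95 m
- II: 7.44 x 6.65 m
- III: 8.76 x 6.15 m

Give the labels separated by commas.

I: 5.18/3.95 ≈ 1.311 → |1.311 − 1.250| = 0.061
II: 7.44/6.65 ≈ 1.119 → |1.119 − 1.250| = 0.131
III: 8.76/6.15 ≈ 1.424 → |1.424 − 1.250| = 0.174

I, II, III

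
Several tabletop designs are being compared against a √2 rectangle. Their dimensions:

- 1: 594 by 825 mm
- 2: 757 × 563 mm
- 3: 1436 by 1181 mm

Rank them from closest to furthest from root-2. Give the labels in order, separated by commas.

1, 2, 3

Ratios: 1 = 825 / 594 ≈ 1.389; 2 = 757 / 563 ≈ 1.345; 3 = 1436 / 1181 ≈ 1.216.
|Δ from 1.414|: 1 0.025; 2 0.069; 3 0.198.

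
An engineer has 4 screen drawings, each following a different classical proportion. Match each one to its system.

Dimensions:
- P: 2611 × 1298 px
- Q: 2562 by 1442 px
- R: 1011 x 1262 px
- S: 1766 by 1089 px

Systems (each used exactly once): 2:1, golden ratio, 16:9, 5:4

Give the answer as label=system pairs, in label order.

P = 2611/1298 ≈ 2.012 → 2:1 (2.000)
Q = 2562/1442 ≈ 1.777 → 16:9 (1.778)
R = 1262/1011 ≈ 1.248 → 5:4 (1.250)
S = 1766/1089 ≈ 1.622 → golden ratio (1.618)

P=2:1, Q=16:9, R=5:4, S=golden ratio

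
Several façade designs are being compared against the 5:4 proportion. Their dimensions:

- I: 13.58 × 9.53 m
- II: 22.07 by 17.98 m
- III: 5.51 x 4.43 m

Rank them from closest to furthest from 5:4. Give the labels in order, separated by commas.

III, II, I

I: 13.58/9.53 ≈ 1.425 → |1.425 − 1.250| = 0.175
II: 22.07/17.98 ≈ 1.227 → |1.227 − 1.250| = 0.023
III: 5.51/4.43 ≈ 1.244 → |1.244 − 1.250| = 0.006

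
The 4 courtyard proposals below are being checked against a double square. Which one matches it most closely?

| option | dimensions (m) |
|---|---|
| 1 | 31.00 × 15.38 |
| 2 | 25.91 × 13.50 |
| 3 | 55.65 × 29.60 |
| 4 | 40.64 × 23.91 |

Ratios (long/short): 1 ≈ 2.016; 2 ≈ 1.919; 3 ≈ 1.880; 4 ≈ 1.700.
2:1 ≈ 2.000; option 1 is nearest (Δ 0.016).

1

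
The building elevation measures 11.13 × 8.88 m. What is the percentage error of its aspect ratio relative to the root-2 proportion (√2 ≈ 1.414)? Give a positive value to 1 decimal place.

11.4%

Ratio = 11.13 / 8.88 ≈ 1.2534.
Ideal root-2 ≈ 1.4142. |1.2534 − 1.4142| / 1.4142 ≈ 11.37% → 11.4%.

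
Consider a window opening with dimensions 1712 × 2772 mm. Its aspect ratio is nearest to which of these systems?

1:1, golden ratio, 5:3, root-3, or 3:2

Ratio = 2772 / 1712 ≈ 1.619.
Distances: 1:1 1.000 (Δ 0.619); golden ratio 1.618 (Δ 0.001); 5:3 1.667 (Δ 0.048); root-3 1.732 (Δ 0.113); 3:2 1.500 (Δ 0.119).

golden ratio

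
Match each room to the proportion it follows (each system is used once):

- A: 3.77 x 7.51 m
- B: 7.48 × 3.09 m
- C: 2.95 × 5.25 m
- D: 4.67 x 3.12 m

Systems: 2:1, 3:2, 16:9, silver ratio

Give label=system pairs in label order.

A=2:1, B=silver ratio, C=16:9, D=3:2

Ratios: A ≈ 1.992; B ≈ 2.421; C ≈ 1.780; D ≈ 1.497.
Targets: 2:1 ≈ 2.000; 3:2 ≈ 1.500; 16:9 ≈ 1.778; silver ratio ≈ 2.414.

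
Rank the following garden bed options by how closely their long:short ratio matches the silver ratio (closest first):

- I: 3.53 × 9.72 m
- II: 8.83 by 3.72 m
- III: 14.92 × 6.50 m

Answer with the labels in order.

II, III, I

Ratios: I = 9.72 / 3.53 ≈ 2.754; II = 8.83 / 3.72 ≈ 2.374; III = 14.92 / 6.50 ≈ 2.295.
|Δ from 2.414|: I 0.340; II 0.040; III 0.119.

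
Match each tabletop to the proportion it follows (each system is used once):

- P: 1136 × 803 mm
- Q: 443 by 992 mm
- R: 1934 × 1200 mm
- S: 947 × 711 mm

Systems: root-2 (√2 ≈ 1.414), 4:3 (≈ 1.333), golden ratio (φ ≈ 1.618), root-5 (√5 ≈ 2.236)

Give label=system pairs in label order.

P = 1136/803 ≈ 1.415 → root-2 (1.414)
Q = 992/443 ≈ 2.239 → root-5 (2.236)
R = 1934/1200 ≈ 1.612 → golden ratio (1.618)
S = 947/711 ≈ 1.332 → 4:3 (1.333)

P=root-2, Q=root-5, R=golden ratio, S=4:3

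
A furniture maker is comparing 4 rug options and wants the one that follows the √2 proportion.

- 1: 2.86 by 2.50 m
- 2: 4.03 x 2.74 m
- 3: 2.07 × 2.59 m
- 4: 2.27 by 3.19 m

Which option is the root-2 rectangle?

Ratios (long/short): 1 ≈ 1.144; 2 ≈ 1.471; 3 ≈ 1.251; 4 ≈ 1.405.
root-2 ≈ 1.414; option 4 is nearest (Δ 0.009).

4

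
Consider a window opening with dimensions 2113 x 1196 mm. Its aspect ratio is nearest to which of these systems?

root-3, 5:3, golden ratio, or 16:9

16:9

2113/1196 ≈ 1.767. Nearest candidates are 16:9 (1.778, off by 0.011) and root-3 (1.732, off by 0.035).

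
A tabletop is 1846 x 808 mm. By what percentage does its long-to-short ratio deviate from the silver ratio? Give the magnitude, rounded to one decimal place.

Ratio = 1846 / 808 ≈ 2.2847.
Ideal silver ratio ≈ 2.4142. |2.2847 − 2.4142| / 2.4142 ≈ 5.36% → 5.4%.

5.4%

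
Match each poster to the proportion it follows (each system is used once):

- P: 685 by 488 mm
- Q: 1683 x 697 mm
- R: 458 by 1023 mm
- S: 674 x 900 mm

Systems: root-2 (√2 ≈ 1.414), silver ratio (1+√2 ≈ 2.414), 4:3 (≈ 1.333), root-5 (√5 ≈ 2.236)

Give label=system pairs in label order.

P=root-2, Q=silver ratio, R=root-5, S=4:3

P = 685/488 ≈ 1.404 → root-2 (1.414)
Q = 1683/697 ≈ 2.415 → silver ratio (2.414)
R = 1023/458 ≈ 2.234 → root-5 (2.236)
S = 900/674 ≈ 1.335 → 4:3 (1.333)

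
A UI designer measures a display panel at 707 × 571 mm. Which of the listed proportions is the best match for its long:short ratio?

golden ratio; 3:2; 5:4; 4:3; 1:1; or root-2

5:4

Ratio = 707 / 571 ≈ 1.238.
Distances: golden ratio 1.618 (Δ 0.380); 3:2 1.500 (Δ 0.262); 5:4 1.250 (Δ 0.012); 4:3 1.333 (Δ 0.095); 1:1 1.000 (Δ 0.238); root-2 1.414 (Δ 0.176).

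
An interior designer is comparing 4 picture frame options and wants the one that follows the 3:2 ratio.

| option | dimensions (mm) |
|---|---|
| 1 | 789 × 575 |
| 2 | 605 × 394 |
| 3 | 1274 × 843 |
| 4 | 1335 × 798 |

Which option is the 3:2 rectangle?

3

Target 3:2 ≈ 1.500.
1: 1.372 (Δ0.128)  2: 1.536 (Δ0.036)  3: 1.511 (Δ0.011)  4: 1.673 (Δ0.173)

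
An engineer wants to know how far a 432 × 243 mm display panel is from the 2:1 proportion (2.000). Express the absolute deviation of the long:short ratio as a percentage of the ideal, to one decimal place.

Ratio = 432 / 243 ≈ 1.7778.
Ideal 2:1 = 2.0000. |1.7778 − 2.0000| / 2.0000 ≈ 11.11% → 11.1%.

11.1%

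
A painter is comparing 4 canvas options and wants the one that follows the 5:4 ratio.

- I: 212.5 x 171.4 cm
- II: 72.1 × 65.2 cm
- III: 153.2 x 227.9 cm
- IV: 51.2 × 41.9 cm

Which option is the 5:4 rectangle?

I

Ratios (long/short): I ≈ 1.240; II ≈ 1.106; III ≈ 1.488; IV ≈ 1.222.
5:4 ≈ 1.250; option I is nearest (Δ 0.010).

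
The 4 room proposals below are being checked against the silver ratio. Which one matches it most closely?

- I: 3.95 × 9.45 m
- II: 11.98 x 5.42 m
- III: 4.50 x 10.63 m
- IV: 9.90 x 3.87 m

Ratios (long/short): I ≈ 2.392; II ≈ 2.210; III ≈ 2.362; IV ≈ 2.558.
silver ratio ≈ 2.414; option I is nearest (Δ 0.022).

I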